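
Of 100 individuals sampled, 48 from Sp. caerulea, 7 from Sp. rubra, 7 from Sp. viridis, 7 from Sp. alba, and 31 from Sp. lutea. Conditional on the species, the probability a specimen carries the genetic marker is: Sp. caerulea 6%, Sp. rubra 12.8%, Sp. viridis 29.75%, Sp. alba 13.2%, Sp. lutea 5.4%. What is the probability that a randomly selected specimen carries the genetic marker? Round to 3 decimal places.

0.085

Prior × likelihood for each hypothesis:
  Sp. caerulea: 0.48 × 0.06 = 0.0288
  Sp. rubra: 0.07 × 0.128 = 0.00896
  Sp. viridis: 0.07 × 0.2975 = 0.020825
  Sp. alba: 0.07 × 0.132 = 0.00924
  Sp. lutea: 0.31 × 0.054 = 0.01674
P(marker) = 0.0288 + 0.00896 + 0.020825 + 0.00924 + 0.01674 = 0.084565 → 0.085.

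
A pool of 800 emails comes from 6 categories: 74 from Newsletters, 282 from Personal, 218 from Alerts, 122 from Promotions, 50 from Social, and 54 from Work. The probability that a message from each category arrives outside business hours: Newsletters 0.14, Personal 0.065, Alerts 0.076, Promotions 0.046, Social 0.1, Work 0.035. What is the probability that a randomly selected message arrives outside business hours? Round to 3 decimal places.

Unnormalized posteriors (prior × likelihood):
  Newsletters: 0.0925 × 0.14 = 0.01295
  Personal: 0.3525 × 0.065 = 0.0229125
  Alerts: 0.2725 × 0.076 = 0.02071
  Promotions: 0.1525 × 0.046 = 0.007015
  Social: 0.0625 × 0.1 = 0.00625
  Work: 0.0675 × 0.035 = 0.0023625
P(off-hours) = 0.01295 + 0.0229125 + 0.02071 + 0.007015 + 0.00625 + 0.0023625 = 0.0722 → 0.072.

0.072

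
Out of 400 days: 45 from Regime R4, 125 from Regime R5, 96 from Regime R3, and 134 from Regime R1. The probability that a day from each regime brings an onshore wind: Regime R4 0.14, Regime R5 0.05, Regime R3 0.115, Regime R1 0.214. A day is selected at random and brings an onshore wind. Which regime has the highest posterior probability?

Regime R1

Unnormalized posteriors (prior × likelihood):
  Regime R4: 0.1125 × 0.14 = 0.01575
  Regime R5: 0.3125 × 0.05 = 0.015625
  Regime R3: 0.24 × 0.115 = 0.0276
  Regime R1: 0.335 × 0.214 = 0.07169
Sum = 0.130665.
Largest term belongs to Regime R1, so Regime R1 is most probable.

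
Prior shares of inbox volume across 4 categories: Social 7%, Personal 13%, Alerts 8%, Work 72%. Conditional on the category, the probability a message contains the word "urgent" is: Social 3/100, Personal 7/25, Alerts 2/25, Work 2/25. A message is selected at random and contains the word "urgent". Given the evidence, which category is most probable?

Prior × likelihood for each hypothesis:
  Social: 0.07 × 0.03 = 0.0021
  Personal: 0.13 × 0.28 = 0.0364
  Alerts: 0.08 × 0.08 = 0.0064
  Work: 0.72 × 0.08 = 0.0576
Normalizing constant = 0.1025.
Largest term belongs to Work, so Work is most probable.

Work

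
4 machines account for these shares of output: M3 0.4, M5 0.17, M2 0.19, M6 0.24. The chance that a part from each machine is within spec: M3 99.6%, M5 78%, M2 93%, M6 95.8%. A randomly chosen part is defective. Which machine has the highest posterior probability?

Taking complements, P(defective | each) = M3 0.004, M5 0.22, M2 0.07, M6 0.042.
By Bayes' rule, posterior ∝ prior × likelihood:
  M3: 0.4 × 0.004 = 0.0016
  M5: 0.17 × 0.22 = 0.0374
  M2: 0.19 × 0.07 = 0.0133
  M6: 0.24 × 0.042 = 0.01008
Normalizing constant = 0.06238.
Largest term belongs to M5, so M5 is most probable.

M5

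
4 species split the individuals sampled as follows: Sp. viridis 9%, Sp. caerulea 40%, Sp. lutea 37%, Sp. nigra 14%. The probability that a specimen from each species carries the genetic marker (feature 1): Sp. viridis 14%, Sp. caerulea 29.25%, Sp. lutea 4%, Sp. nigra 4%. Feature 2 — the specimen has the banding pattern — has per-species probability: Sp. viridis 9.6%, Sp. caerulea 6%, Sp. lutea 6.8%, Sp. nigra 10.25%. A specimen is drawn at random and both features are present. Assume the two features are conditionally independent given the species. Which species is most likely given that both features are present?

Sp. caerulea

Unnormalized posteriors (prior × likelihood):
  Sp. viridis: 0.09 × 0.14 × 0.096 = 0.0012096
  Sp. caerulea: 0.4 × 0.2925 × 0.06 = 0.00702
  Sp. lutea: 0.37 × 0.04 × 0.068 = 0.0010064
  Sp. nigra: 0.14 × 0.04 × 0.1025 = 0.000574
Total = 0.00981.
Largest term belongs to Sp. caerulea, so Sp. caerulea is most probable.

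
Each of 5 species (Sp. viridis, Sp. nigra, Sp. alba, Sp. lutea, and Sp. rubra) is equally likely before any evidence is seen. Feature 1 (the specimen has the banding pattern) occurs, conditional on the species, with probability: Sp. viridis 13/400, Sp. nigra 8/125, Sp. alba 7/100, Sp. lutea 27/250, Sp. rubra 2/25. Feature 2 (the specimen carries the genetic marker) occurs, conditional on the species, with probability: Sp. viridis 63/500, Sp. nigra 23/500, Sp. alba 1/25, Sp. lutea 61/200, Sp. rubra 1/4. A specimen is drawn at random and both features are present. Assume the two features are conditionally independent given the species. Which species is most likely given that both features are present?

Since the prior is uniform, the posterior is proportional to the likelihood:
  Sp. viridis: 0.0325 × 0.126 = 0.004095
  Sp. nigra: 0.064 × 0.046 = 0.002944
  Sp. alba: 0.07 × 0.04 = 0.0028
  Sp. lutea: 0.108 × 0.305 = 0.03294
  Sp. rubra: 0.08 × 0.25 = 0.02
Normalizing constant = 0.062779.
Largest term belongs to Sp. lutea, so Sp. lutea is most probable.

Sp. lutea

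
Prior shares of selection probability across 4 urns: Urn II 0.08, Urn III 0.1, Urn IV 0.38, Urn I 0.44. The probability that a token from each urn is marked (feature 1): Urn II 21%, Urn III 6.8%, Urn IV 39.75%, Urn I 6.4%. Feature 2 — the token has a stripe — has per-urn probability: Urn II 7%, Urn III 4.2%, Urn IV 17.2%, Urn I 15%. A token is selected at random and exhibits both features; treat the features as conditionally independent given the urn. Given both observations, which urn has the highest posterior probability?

Urn IV

Compute prior × likelihood for every hypothesis:
  Urn II: 0.08 × 0.21 × 0.07 = 0.001176
  Urn III: 0.1 × 0.068 × 0.042 = 0.0002856
  Urn IV: 0.38 × 0.3975 × 0.172 = 0.0259806
  Urn I: 0.44 × 0.064 × 0.15 = 0.004224
Normalizing constant = 0.0316662.
Largest term belongs to Urn IV, so Urn IV is most probable.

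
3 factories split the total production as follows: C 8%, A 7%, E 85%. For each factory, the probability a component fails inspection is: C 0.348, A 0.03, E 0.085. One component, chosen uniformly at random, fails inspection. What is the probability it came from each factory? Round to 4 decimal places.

C 0.2724, A 0.0205, E 0.7070

Unnormalized posteriors (prior × likelihood):
  C: 0.08 × 0.348 = 0.02784
  A: 0.07 × 0.03 = 0.0021
  E: 0.85 × 0.085 = 0.07225
Total = 0.10219.
P(C | nonconforming) = 0.02784/0.10219 ≈ 0.2724
P(A | nonconforming) = 0.0021/0.10219 ≈ 0.0205
P(E | nonconforming) = 0.07225/0.10219 ≈ 0.7070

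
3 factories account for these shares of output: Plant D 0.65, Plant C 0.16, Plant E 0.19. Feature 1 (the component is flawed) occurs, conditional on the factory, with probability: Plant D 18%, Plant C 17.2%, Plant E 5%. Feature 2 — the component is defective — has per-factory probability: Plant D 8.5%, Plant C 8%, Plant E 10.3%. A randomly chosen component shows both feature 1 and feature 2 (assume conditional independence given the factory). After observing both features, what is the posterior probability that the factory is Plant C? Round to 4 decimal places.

0.1677

Compute prior × likelihood for every hypothesis:
  Plant D: 0.65 × 0.18 × 0.085 = 0.009945
  Plant C: 0.16 × 0.172 × 0.08 = 0.0022016
  Plant E: 0.19 × 0.05 × 0.103 = 0.0009785
Total = 0.0131251.
P(Plant C | evidence) = 0.0022016 / 0.0131251 ≈ 0.1677.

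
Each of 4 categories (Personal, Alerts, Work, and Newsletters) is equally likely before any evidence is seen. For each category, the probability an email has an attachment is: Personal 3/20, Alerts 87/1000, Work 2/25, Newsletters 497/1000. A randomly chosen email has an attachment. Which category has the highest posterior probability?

Since the prior is uniform, the posterior is proportional to the likelihood:
  Personal: 0.15
  Alerts: 0.087
  Work: 0.08
  Newsletters: 0.497
Normalizing constant = 0.814.
Largest term belongs to Newsletters, so Newsletters is most probable.

Newsletters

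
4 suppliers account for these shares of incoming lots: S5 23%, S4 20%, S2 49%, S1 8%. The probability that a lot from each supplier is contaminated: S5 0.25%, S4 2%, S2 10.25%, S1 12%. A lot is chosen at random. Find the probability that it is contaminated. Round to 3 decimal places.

0.064

Compute prior × likelihood for every hypothesis:
  S5: 0.23 × 0.0025 = 0.000575
  S4: 0.2 × 0.02 = 0.004
  S2: 0.49 × 0.1025 = 0.050225
  S1: 0.08 × 0.12 = 0.0096
P(contaminated) = 0.000575 + 0.004 + 0.050225 + 0.0096 = 0.0644 → 0.064.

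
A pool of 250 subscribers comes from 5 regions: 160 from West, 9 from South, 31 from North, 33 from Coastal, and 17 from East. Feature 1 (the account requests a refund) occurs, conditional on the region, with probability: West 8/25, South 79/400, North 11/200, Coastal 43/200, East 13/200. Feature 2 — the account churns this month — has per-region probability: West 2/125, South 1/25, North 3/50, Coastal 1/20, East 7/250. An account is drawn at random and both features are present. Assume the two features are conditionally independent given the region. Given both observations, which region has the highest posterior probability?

West

By Bayes' rule, posterior ∝ prior × likelihood:
  West: 0.64 × 0.32 × 0.016 = 0.0032768
  South: 0.036 × 0.1975 × 0.04 = 0.0002844
  North: 0.124 × 0.055 × 0.06 = 0.0004092
  Coastal: 0.132 × 0.215 × 0.05 = 0.001419
  East: 0.068 × 0.065 × 0.028 = 0.00012376
Normalizing constant = 0.00551316.
Largest term belongs to West, so West is most probable.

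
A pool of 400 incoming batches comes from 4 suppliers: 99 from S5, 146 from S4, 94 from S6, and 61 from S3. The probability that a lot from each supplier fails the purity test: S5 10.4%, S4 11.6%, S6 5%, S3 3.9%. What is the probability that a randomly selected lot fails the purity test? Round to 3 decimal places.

Unnormalized posteriors (prior × likelihood):
  S5: 0.2475 × 0.104 = 0.02574
  S4: 0.365 × 0.116 = 0.04234
  S6: 0.235 × 0.05 = 0.01175
  S3: 0.1525 × 0.039 = 0.0059475
P(off-spec) = 0.02574 + 0.04234 + 0.01175 + 0.0059475 = 0.0857775 → 0.086.

0.086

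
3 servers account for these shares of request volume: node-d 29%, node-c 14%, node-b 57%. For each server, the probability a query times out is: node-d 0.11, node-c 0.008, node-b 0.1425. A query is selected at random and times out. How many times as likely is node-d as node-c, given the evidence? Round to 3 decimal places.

28.482

Compute prior × likelihood for every hypothesis:
  node-d: 0.29 × 0.11 = 0.0319
  node-c: 0.14 × 0.008 = 0.00112
  node-b: 0.57 × 0.1425 = 0.081225
Sum = 0.114245.
The ratio is 0.0319 / 0.00112 (the normalizer cancels) = 28.482.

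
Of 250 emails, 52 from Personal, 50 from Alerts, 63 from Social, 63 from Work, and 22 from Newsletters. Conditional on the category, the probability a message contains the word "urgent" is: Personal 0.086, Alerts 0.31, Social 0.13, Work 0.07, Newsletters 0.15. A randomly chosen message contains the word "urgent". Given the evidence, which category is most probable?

Alerts

Unnormalized posteriors (prior × likelihood):
  Personal: 0.208 × 0.086 = 0.017888
  Alerts: 0.2 × 0.31 = 0.062
  Social: 0.252 × 0.13 = 0.03276
  Work: 0.252 × 0.07 = 0.01764
  Newsletters: 0.088 × 0.15 = 0.0132
Normalizing constant = 0.143488.
Largest term belongs to Alerts, so Alerts is most probable.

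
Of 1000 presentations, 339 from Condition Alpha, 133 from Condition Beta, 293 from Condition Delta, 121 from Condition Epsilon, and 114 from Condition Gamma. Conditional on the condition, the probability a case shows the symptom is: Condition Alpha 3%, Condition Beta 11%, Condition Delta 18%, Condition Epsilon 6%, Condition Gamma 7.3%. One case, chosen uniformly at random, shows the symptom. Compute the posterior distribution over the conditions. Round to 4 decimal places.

By Bayes' rule, posterior ∝ prior × likelihood:
  Condition Alpha: 0.339 × 0.03 = 0.01017
  Condition Beta: 0.133 × 0.11 = 0.01463
  Condition Delta: 0.293 × 0.18 = 0.05274
  Condition Epsilon: 0.121 × 0.06 = 0.00726
  Condition Gamma: 0.114 × 0.073 = 0.008322
Sum = 0.093122.
P(Condition Alpha | symptomatic) = 0.01017/0.093122 ≈ 0.1092
P(Condition Beta | symptomatic) = 0.01463/0.093122 ≈ 0.1571
P(Condition Delta | symptomatic) = 0.05274/0.093122 ≈ 0.5664
P(Condition Epsilon | symptomatic) = 0.00726/0.093122 ≈ 0.0780
P(Condition Gamma | symptomatic) = 0.008322/0.093122 ≈ 0.0894

Condition Alpha 0.1092, Condition Beta 0.1571, Condition Delta 0.5664, Condition Epsilon 0.0780, Condition Gamma 0.0894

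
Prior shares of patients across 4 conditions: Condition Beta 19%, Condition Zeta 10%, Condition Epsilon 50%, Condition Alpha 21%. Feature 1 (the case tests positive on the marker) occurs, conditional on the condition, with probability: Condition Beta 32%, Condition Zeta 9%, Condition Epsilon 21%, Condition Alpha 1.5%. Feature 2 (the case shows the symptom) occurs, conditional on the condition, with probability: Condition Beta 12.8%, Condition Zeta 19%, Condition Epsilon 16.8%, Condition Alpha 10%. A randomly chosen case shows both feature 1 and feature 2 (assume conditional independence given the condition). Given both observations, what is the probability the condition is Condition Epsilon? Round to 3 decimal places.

Unnormalized posteriors (prior × likelihood):
  Condition Beta: 0.19 × 0.32 × 0.128 = 0.0077824
  Condition Zeta: 0.1 × 0.09 × 0.19 = 0.00171
  Condition Epsilon: 0.5 × 0.21 × 0.168 = 0.01764
  Condition Alpha: 0.21 × 0.015 × 0.1 = 0.000315
Total = 0.0274474.
P(Condition Epsilon | evidence) = 0.01764 / 0.0274474 ≈ 0.643.

0.643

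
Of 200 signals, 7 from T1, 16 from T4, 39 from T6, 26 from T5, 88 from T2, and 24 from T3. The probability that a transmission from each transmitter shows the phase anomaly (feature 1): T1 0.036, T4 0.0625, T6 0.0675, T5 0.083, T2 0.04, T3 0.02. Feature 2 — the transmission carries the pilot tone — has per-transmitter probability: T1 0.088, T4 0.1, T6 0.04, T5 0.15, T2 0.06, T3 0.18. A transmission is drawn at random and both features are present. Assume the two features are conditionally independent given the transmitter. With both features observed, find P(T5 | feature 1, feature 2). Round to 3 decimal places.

0.381

By Bayes' rule, posterior ∝ prior × likelihood:
  T1: 0.035 × 0.036 × 0.088 = 0.00011088
  T4: 0.08 × 0.0625 × 0.1 = 0.0005
  T6: 0.195 × 0.0675 × 0.04 = 0.0005265
  T5: 0.13 × 0.083 × 0.15 = 0.0016185
  T2: 0.44 × 0.04 × 0.06 = 0.001056
  T3: 0.12 × 0.02 × 0.18 = 0.000432
Total = 0.00424388.
P(T5 | evidence) = 0.0016185 / 0.00424388 ≈ 0.381.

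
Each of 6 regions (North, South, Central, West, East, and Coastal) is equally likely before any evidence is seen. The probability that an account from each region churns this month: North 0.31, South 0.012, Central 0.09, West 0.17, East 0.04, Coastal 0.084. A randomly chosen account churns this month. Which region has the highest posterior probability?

North

Since the prior is uniform, the posterior is proportional to the likelihood:
  North: 0.31
  South: 0.012
  Central: 0.09
  West: 0.17
  East: 0.04
  Coastal: 0.084
Sum = 0.706.
Largest term belongs to North, so North is most probable.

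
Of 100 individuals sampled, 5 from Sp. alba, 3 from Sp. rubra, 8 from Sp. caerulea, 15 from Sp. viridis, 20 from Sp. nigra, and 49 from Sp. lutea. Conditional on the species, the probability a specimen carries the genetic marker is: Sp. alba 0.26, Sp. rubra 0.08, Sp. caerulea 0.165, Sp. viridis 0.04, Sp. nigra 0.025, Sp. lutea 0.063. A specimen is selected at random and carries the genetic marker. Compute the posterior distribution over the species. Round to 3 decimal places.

Compute prior × likelihood for every hypothesis:
  Sp. alba: 0.05 × 0.26 = 0.013
  Sp. rubra: 0.03 × 0.08 = 0.0024
  Sp. caerulea: 0.08 × 0.165 = 0.0132
  Sp. viridis: 0.15 × 0.04 = 0.006
  Sp. nigra: 0.2 × 0.025 = 0.005
  Sp. lutea: 0.49 × 0.063 = 0.03087
Sum = 0.07047.
P(Sp. alba | marker) = 0.013/0.07047 ≈ 0.184
P(Sp. rubra | marker) = 0.0024/0.07047 ≈ 0.034
P(Sp. caerulea | marker) = 0.0132/0.07047 ≈ 0.187
P(Sp. viridis | marker) = 0.006/0.07047 ≈ 0.085
P(Sp. nigra | marker) = 0.005/0.07047 ≈ 0.071
P(Sp. lutea | marker) = 0.03087/0.07047 ≈ 0.438

Sp. alba 0.184, Sp. rubra 0.034, Sp. caerulea 0.187, Sp. viridis 0.085, Sp. nigra 0.071, Sp. lutea 0.438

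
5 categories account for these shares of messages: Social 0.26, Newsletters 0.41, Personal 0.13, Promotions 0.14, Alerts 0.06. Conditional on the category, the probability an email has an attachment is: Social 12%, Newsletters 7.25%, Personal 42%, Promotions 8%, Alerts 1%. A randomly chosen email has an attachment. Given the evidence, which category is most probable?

Prior × likelihood for each hypothesis:
  Social: 0.26 × 0.12 = 0.0312
  Newsletters: 0.41 × 0.0725 = 0.029725
  Personal: 0.13 × 0.42 = 0.0546
  Promotions: 0.14 × 0.08 = 0.0112
  Alerts: 0.06 × 0.01 = 0.0006
Total = 0.127325.
Largest term belongs to Personal, so Personal is most probable.

Personal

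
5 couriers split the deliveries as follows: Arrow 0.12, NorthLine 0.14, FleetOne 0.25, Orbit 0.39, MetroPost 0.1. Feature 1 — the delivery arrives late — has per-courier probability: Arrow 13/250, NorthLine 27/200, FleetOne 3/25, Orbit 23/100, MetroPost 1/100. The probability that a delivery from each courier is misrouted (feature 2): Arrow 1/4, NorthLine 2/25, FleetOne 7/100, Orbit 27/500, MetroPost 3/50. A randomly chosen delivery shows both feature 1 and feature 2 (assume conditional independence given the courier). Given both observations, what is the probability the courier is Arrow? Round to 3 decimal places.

0.155

Prior × likelihood for each hypothesis:
  Arrow: 0.12 × 0.052 × 0.25 = 0.00156
  NorthLine: 0.14 × 0.135 × 0.08 = 0.001512
  FleetOne: 0.25 × 0.12 × 0.07 = 0.0021
  Orbit: 0.39 × 0.23 × 0.054 = 0.0048438
  MetroPost: 0.1 × 0.01 × 0.06 = 0.00006
Total = 0.0100758.
P(Arrow | evidence) = 0.00156 / 0.0100758 ≈ 0.155.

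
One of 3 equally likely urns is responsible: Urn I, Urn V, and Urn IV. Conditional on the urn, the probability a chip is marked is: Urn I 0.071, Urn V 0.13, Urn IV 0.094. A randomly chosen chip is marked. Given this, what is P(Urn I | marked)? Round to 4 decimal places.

0.2407

With a uniform prior (1/3 each), posterior ∝ likelihood:
  Urn I: 0.071
  Urn V: 0.13
  Urn IV: 0.094
Total = 0.295.
P(Urn I | evidence) = 0.071 / 0.295 ≈ 0.2407.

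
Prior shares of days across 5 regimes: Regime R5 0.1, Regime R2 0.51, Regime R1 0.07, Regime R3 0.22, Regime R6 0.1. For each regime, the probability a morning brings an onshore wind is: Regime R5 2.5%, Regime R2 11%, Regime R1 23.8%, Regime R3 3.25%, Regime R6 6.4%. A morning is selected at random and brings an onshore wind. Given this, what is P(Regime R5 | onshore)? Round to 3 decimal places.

Compute prior × likelihood for every hypothesis:
  Regime R5: 0.1 × 0.025 = 0.0025
  Regime R2: 0.51 × 0.11 = 0.0561
  Regime R1: 0.07 × 0.238 = 0.01666
  Regime R3: 0.22 × 0.0325 = 0.00715
  Regime R6: 0.1 × 0.064 = 0.0064
Normalizing constant = 0.08881.
P(Regime R5 | evidence) = 0.0025 / 0.08881 ≈ 0.028.

0.028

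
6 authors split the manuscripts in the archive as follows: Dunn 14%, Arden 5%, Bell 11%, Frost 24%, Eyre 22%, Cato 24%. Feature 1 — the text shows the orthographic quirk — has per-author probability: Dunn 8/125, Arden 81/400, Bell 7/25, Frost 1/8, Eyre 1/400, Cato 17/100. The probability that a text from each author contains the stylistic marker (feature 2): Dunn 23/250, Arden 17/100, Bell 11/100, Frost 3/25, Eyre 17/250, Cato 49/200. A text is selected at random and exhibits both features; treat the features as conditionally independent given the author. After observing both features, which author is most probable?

Unnormalized posteriors (prior × likelihood):
  Dunn: 0.14 × 0.064 × 0.092 = 0.00082432
  Arden: 0.05 × 0.2025 × 0.17 = 0.00172125
  Bell: 0.11 × 0.28 × 0.11 = 0.003388
  Frost: 0.24 × 0.125 × 0.12 = 0.0036
  Eyre: 0.22 × 0.0025 × 0.068 = 0.0000374
  Cato: 0.24 × 0.17 × 0.245 = 0.009996
Total = 0.01956697.
Largest term belongs to Cato, so Cato is most probable.

Cato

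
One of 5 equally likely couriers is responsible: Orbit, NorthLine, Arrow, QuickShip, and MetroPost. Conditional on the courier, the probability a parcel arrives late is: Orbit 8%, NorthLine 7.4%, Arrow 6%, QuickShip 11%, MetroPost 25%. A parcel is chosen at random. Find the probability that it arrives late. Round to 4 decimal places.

With a uniform prior (1/5 each), posterior ∝ likelihood:
  Orbit: 0.08
  NorthLine: 0.074
  Arrow: 0.06
  QuickShip: 0.11
  MetroPost: 0.25
P(late) = (1/5) × (0.08 + 0.074 + 0.06 + 0.11 + 0.25) = 0.574/5 ≈ 0.1148.

0.1148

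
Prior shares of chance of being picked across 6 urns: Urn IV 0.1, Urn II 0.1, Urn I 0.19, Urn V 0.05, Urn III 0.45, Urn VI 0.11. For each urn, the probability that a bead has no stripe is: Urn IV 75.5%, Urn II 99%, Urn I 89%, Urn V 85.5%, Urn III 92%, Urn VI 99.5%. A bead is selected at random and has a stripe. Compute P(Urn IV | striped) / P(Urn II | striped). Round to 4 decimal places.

24.5000

Taking complements, P(striped | each) = Urn IV 0.245, Urn II 0.01, Urn I 0.11, Urn V 0.145, Urn III 0.08, Urn VI 0.005.
Unnormalized posteriors (prior × likelihood):
  Urn IV: 0.1 × 0.245 = 0.0245
  Urn II: 0.1 × 0.01 = 0.001
  Urn I: 0.19 × 0.11 = 0.0209
  Urn V: 0.05 × 0.145 = 0.00725
  Urn III: 0.45 × 0.08 = 0.036
  Urn VI: 0.11 × 0.005 = 0.00055
Normalizing constant = 0.0902.
The ratio is 0.0245 / 0.001 (the normalizer cancels) = 24.5000.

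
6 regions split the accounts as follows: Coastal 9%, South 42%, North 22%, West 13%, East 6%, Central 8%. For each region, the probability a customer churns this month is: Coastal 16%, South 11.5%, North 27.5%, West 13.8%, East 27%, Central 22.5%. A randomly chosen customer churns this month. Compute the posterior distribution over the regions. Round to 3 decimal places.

Compute prior × likelihood for every hypothesis:
  Coastal: 0.09 × 0.16 = 0.0144
  South: 0.42 × 0.115 = 0.0483
  North: 0.22 × 0.275 = 0.0605
  West: 0.13 × 0.138 = 0.01794
  East: 0.06 × 0.27 = 0.0162
  Central: 0.08 × 0.225 = 0.018
Sum = 0.17534.
P(Coastal | churn) = 0.0144/0.17534 ≈ 0.082
P(South | churn) = 0.0483/0.17534 ≈ 0.275
P(North | churn) = 0.0605/0.17534 ≈ 0.345
P(West | churn) = 0.01794/0.17534 ≈ 0.102
P(East | churn) = 0.0162/0.17534 ≈ 0.092
P(Central | churn) = 0.018/0.17534 ≈ 0.103

Coastal 0.082, South 0.275, North 0.345, West 0.102, East 0.092, Central 0.103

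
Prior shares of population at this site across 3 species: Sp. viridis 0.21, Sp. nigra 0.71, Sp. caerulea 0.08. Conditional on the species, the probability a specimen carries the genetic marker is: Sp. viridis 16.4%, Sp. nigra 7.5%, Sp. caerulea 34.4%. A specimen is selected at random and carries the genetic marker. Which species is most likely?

By Bayes' rule, posterior ∝ prior × likelihood:
  Sp. viridis: 0.21 × 0.164 = 0.03444
  Sp. nigra: 0.71 × 0.075 = 0.05325
  Sp. caerulea: 0.08 × 0.344 = 0.02752
Total = 0.11521.
Largest term belongs to Sp. nigra, so Sp. nigra is most probable.

Sp. nigra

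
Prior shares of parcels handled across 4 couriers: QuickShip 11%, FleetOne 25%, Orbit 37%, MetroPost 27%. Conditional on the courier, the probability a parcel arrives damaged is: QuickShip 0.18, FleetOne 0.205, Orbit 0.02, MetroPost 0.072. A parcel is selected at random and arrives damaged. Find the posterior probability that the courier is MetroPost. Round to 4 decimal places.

By Bayes' rule, posterior ∝ prior × likelihood:
  QuickShip: 0.11 × 0.18 = 0.0198
  FleetOne: 0.25 × 0.205 = 0.05125
  Orbit: 0.37 × 0.02 = 0.0074
  MetroPost: 0.27 × 0.072 = 0.01944
Sum = 0.09789.
P(MetroPost | evidence) = 0.01944 / 0.09789 ≈ 0.1986.

0.1986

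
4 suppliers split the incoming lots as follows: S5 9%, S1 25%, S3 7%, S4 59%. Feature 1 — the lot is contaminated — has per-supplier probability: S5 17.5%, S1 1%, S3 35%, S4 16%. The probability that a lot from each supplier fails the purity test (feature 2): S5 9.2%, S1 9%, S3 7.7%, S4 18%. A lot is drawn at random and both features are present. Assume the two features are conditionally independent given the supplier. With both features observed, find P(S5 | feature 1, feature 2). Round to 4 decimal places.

0.0705

By Bayes' rule, posterior ∝ prior × likelihood:
  S5: 0.09 × 0.175 × 0.092 = 0.001449
  S1: 0.25 × 0.01 × 0.09 = 0.000225
  S3: 0.07 × 0.35 × 0.077 = 0.0018865
  S4: 0.59 × 0.16 × 0.18 = 0.016992
Total = 0.0205525.
P(S5 | evidence) = 0.001449 / 0.0205525 ≈ 0.0705.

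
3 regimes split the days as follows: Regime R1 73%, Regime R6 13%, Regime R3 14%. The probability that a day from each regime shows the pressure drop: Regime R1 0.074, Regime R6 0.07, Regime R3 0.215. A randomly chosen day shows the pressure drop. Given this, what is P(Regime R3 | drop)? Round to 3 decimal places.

0.323

Prior × likelihood for each hypothesis:
  Regime R1: 0.73 × 0.074 = 0.05402
  Regime R6: 0.13 × 0.07 = 0.0091
  Regime R3: 0.14 × 0.215 = 0.0301
Normalizing constant = 0.09322.
P(Regime R3 | evidence) = 0.0301 / 0.09322 ≈ 0.323.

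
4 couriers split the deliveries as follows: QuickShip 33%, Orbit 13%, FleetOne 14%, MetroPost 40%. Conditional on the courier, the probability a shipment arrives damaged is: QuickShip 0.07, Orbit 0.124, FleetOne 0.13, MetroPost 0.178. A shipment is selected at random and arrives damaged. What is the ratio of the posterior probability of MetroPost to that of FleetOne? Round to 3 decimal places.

3.912

By Bayes' rule, posterior ∝ prior × likelihood:
  QuickShip: 0.33 × 0.07 = 0.0231
  Orbit: 0.13 × 0.124 = 0.01612
  FleetOne: 0.14 × 0.13 = 0.0182
  MetroPost: 0.4 × 0.178 = 0.0712
Normalizing constant = 0.12862.
The ratio is 0.0712 / 0.0182 (the normalizer cancels) = 3.912.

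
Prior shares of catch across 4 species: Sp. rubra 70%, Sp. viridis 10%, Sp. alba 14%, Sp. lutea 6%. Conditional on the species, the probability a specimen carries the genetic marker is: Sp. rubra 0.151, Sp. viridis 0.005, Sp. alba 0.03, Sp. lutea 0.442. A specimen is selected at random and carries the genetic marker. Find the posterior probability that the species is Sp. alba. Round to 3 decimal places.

0.031

Compute prior × likelihood for every hypothesis:
  Sp. rubra: 0.7 × 0.151 = 0.1057
  Sp. viridis: 0.1 × 0.005 = 0.0005
  Sp. alba: 0.14 × 0.03 = 0.0042
  Sp. lutea: 0.06 × 0.442 = 0.02652
Total = 0.13692.
P(Sp. alba | evidence) = 0.0042 / 0.13692 ≈ 0.031.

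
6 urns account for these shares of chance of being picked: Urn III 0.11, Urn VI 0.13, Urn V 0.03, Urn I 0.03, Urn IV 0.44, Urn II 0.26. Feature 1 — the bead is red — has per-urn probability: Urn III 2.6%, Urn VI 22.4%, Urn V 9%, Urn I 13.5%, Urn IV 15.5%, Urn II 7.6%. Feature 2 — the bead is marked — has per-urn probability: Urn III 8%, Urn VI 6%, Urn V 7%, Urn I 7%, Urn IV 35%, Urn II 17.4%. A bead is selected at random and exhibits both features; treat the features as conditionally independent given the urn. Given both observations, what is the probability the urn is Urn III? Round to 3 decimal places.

0.008

Unnormalized posteriors (prior × likelihood):
  Urn III: 0.11 × 0.026 × 0.08 = 0.0002288
  Urn VI: 0.13 × 0.224 × 0.06 = 0.0017472
  Urn V: 0.03 × 0.09 × 0.07 = 0.000189
  Urn I: 0.03 × 0.135 × 0.07 = 0.0002835
  Urn IV: 0.44 × 0.155 × 0.35 = 0.02387
  Urn II: 0.26 × 0.076 × 0.174 = 0.00343824
Total = 0.02975674.
P(Urn III | evidence) = 0.0002288 / 0.02975674 ≈ 0.008.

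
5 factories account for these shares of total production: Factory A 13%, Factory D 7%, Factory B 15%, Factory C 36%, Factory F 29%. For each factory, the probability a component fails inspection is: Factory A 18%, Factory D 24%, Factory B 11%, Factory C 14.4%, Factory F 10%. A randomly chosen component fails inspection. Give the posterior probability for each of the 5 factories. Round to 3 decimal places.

Compute prior × likelihood for every hypothesis:
  Factory A: 0.13 × 0.18 = 0.0234
  Factory D: 0.07 × 0.24 = 0.0168
  Factory B: 0.15 × 0.11 = 0.0165
  Factory C: 0.36 × 0.144 = 0.05184
  Factory F: 0.29 × 0.1 = 0.029
Normalizing constant = 0.13754.
P(Factory A | nonconforming) = 0.0234/0.13754 ≈ 0.170
P(Factory D | nonconforming) = 0.0168/0.13754 ≈ 0.122
P(Factory B | nonconforming) = 0.0165/0.13754 ≈ 0.120
P(Factory C | nonconforming) = 0.05184/0.13754 ≈ 0.377
P(Factory F | nonconforming) = 0.029/0.13754 ≈ 0.211

Factory A 0.170, Factory D 0.122, Factory B 0.120, Factory C 0.377, Factory F 0.211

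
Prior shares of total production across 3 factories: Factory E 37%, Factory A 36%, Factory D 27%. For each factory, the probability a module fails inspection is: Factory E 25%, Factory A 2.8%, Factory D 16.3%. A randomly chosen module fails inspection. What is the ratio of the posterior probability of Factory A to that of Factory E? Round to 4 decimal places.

Unnormalized posteriors (prior × likelihood):
  Factory E: 0.37 × 0.25 = 0.0925
  Factory A: 0.36 × 0.028 = 0.01008
  Factory D: 0.27 × 0.163 = 0.04401
Total = 0.14659.
The ratio is 0.01008 / 0.0925 (the normalizer cancels) = 0.1090.

0.1090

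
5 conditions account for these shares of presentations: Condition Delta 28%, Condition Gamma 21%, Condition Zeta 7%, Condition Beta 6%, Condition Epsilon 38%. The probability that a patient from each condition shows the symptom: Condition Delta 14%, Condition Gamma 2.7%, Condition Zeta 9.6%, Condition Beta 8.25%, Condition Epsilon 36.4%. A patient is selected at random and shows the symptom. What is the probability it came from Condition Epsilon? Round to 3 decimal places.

0.710

By Bayes' rule, posterior ∝ prior × likelihood:
  Condition Delta: 0.28 × 0.14 = 0.0392
  Condition Gamma: 0.21 × 0.027 = 0.00567
  Condition Zeta: 0.07 × 0.096 = 0.00672
  Condition Beta: 0.06 × 0.0825 = 0.00495
  Condition Epsilon: 0.38 × 0.364 = 0.13832
Total = 0.19486.
P(Condition Epsilon | evidence) = 0.13832 / 0.19486 ≈ 0.710.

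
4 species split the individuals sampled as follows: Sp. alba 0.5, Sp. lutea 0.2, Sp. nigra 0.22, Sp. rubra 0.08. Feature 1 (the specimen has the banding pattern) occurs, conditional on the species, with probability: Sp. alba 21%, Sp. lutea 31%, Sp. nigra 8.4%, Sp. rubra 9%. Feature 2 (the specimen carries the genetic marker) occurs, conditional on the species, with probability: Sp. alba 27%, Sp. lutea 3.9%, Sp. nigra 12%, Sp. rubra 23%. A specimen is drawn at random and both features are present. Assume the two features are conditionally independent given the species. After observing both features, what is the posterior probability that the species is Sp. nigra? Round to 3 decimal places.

0.064

Unnormalized posteriors (prior × likelihood):
  Sp. alba: 0.5 × 0.21 × 0.27 = 0.02835
  Sp. lutea: 0.2 × 0.31 × 0.039 = 0.002418
  Sp. nigra: 0.22 × 0.084 × 0.12 = 0.0022176
  Sp. rubra: 0.08 × 0.09 × 0.23 = 0.001656
Normalizing constant = 0.0346416.
P(Sp. nigra | evidence) = 0.0022176 / 0.0346416 ≈ 0.064.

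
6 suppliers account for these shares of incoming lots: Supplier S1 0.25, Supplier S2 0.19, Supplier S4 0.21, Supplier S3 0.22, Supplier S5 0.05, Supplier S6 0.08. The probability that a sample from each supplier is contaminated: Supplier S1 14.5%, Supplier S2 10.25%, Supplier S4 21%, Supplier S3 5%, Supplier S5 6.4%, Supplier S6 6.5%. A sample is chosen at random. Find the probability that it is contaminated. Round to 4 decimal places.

By Bayes' rule, posterior ∝ prior × likelihood:
  Supplier S1: 0.25 × 0.145 = 0.03625
  Supplier S2: 0.19 × 0.1025 = 0.019475
  Supplier S4: 0.21 × 0.21 = 0.0441
  Supplier S3: 0.22 × 0.05 = 0.011
  Supplier S5: 0.05 × 0.064 = 0.0032
  Supplier S6: 0.08 × 0.065 = 0.0052
P(contaminated) = 0.03625 + 0.019475 + 0.0441 + 0.011 + 0.0032 + 0.0052 = 0.119225 → 0.1192.

0.1192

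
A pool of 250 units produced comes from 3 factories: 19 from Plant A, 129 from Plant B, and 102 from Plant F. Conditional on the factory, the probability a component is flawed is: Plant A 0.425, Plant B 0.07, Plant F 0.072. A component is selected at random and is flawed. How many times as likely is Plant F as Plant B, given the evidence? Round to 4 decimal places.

Prior × likelihood for each hypothesis:
  Plant A: 0.076 × 0.425 = 0.0323
  Plant B: 0.516 × 0.07 = 0.03612
  Plant F: 0.408 × 0.072 = 0.029376
Total = 0.097796.
The ratio is 0.029376 / 0.03612 (the normalizer cancels) = 0.8133.

0.8133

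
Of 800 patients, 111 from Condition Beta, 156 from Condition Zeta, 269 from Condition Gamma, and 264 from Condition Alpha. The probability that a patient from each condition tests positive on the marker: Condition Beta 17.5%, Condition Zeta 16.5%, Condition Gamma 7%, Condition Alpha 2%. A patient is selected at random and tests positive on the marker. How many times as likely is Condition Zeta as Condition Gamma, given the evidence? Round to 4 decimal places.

1.3670

Compute prior × likelihood for every hypothesis:
  Condition Beta: 0.13875 × 0.175 = 0.02428125
  Condition Zeta: 0.195 × 0.165 = 0.032175
  Condition Gamma: 0.33625 × 0.07 = 0.0235375
  Condition Alpha: 0.33 × 0.02 = 0.0066
Total = 0.08659375.
The ratio is 0.032175 / 0.0235375 (the normalizer cancels) = 1.3670.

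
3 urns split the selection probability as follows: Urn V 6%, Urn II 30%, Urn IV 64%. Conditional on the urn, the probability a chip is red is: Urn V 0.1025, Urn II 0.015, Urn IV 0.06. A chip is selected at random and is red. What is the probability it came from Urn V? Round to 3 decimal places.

Compute prior × likelihood for every hypothesis:
  Urn V: 0.06 × 0.1025 = 0.00615
  Urn II: 0.3 × 0.015 = 0.0045
  Urn IV: 0.64 × 0.06 = 0.0384
Sum = 0.04905.
P(Urn V | evidence) = 0.00615 / 0.04905 ≈ 0.125.

0.125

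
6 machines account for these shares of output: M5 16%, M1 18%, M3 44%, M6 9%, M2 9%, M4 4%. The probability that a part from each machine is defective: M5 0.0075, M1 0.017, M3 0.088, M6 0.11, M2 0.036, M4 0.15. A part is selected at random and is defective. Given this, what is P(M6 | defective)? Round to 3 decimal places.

Prior × likelihood for each hypothesis:
  M5: 0.16 × 0.0075 = 0.0012
  M1: 0.18 × 0.017 = 0.00306
  M3: 0.44 × 0.088 = 0.03872
  M6: 0.09 × 0.11 = 0.0099
  M2: 0.09 × 0.036 = 0.00324
  M4: 0.04 × 0.15 = 0.006
Total = 0.06212.
P(M6 | evidence) = 0.0099 / 0.06212 ≈ 0.159.

0.159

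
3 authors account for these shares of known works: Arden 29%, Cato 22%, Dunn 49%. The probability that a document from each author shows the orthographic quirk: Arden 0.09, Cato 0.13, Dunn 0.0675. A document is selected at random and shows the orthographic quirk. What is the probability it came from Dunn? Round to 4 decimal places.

Compute prior × likelihood for every hypothesis:
  Arden: 0.29 × 0.09 = 0.0261
  Cato: 0.22 × 0.13 = 0.0286
  Dunn: 0.49 × 0.0675 = 0.033075
Total = 0.087775.
P(Dunn | evidence) = 0.033075 / 0.087775 ≈ 0.3768.

0.3768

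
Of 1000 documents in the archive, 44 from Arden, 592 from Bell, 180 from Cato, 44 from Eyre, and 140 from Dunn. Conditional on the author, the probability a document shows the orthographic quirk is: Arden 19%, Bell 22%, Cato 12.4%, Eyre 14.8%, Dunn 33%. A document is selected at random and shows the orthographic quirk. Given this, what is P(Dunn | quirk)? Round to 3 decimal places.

0.216

By Bayes' rule, posterior ∝ prior × likelihood:
  Arden: 0.044 × 0.19 = 0.00836
  Bell: 0.592 × 0.22 = 0.13024
  Cato: 0.18 × 0.124 = 0.02232
  Eyre: 0.044 × 0.148 = 0.006512
  Dunn: 0.14 × 0.33 = 0.0462
Total = 0.213632.
P(Dunn | evidence) = 0.0462 / 0.213632 ≈ 0.216.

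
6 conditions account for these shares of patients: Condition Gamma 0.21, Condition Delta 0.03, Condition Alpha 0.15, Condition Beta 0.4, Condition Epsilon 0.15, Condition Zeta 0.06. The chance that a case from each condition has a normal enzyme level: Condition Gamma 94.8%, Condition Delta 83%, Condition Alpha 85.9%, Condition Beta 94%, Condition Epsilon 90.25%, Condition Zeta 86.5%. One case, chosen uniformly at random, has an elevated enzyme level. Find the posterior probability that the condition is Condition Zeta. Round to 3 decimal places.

Taking complements, P(elevated | each) = Condition Gamma 0.052, Condition Delta 0.17, Condition Alpha 0.141, Condition Beta 0.06, Condition Epsilon 0.0975, Condition Zeta 0.135.
Unnormalized posteriors (prior × likelihood):
  Condition Gamma: 0.21 × 0.052 = 0.01092
  Condition Delta: 0.03 × 0.17 = 0.0051
  Condition Alpha: 0.15 × 0.141 = 0.02115
  Condition Beta: 0.4 × 0.06 = 0.024
  Condition Epsilon: 0.15 × 0.0975 = 0.014625
  Condition Zeta: 0.06 × 0.135 = 0.0081
Sum = 0.083895.
P(Condition Zeta | evidence) = 0.0081 / 0.083895 ≈ 0.097.

0.097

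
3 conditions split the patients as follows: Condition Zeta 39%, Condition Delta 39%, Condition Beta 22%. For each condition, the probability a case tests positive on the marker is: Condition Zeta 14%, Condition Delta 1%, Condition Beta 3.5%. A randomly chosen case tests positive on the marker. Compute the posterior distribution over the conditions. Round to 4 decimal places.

Compute prior × likelihood for every hypothesis:
  Condition Zeta: 0.39 × 0.14 = 0.0546
  Condition Delta: 0.39 × 0.01 = 0.0039
  Condition Beta: 0.22 × 0.035 = 0.0077
Total = 0.0662.
P(Condition Zeta | marker-positive) = 0.0546/0.0662 ≈ 0.8248
P(Condition Delta | marker-positive) = 0.0039/0.0662 ≈ 0.0589
P(Condition Beta | marker-positive) = 0.0077/0.0662 ≈ 0.1163

Condition Zeta 0.8248, Condition Delta 0.0589, Condition Beta 0.1163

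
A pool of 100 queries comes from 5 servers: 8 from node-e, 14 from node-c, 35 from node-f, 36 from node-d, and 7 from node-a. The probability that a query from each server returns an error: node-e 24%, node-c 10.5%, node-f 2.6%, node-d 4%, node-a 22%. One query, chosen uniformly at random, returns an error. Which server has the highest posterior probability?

node-e

Unnormalized posteriors (prior × likelihood):
  node-e: 0.08 × 0.24 = 0.0192
  node-c: 0.14 × 0.105 = 0.0147
  node-f: 0.35 × 0.026 = 0.0091
  node-d: 0.36 × 0.04 = 0.0144
  node-a: 0.07 × 0.22 = 0.0154
Sum = 0.0728.
Largest term belongs to node-e, so node-e is most probable.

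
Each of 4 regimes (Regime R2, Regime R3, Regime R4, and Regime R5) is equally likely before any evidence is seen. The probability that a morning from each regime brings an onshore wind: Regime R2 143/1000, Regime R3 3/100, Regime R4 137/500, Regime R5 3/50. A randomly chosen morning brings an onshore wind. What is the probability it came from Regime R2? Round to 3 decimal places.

Since the prior is uniform, the posterior is proportional to the likelihood:
  Regime R2: 0.143
  Regime R3: 0.03
  Regime R4: 0.274
  Regime R5: 0.06
Total = 0.507.
P(Regime R2 | evidence) = 0.143 / 0.507 ≈ 0.282.

0.282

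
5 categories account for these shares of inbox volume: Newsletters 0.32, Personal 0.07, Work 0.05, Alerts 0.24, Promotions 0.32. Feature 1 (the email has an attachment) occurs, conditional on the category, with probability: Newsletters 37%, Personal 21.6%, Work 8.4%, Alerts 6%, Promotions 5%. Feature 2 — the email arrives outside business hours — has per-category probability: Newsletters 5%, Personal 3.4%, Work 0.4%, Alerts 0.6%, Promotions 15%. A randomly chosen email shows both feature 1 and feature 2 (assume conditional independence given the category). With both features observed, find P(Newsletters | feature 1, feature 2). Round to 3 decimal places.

Unnormalized posteriors (prior × likelihood):
  Newsletters: 0.32 × 0.37 × 0.05 = 0.00592
  Personal: 0.07 × 0.216 × 0.034 = 0.00051408
  Work: 0.05 × 0.084 × 0.004 = 0.0000168
  Alerts: 0.24 × 0.06 × 0.006 = 0.0000864
  Promotions: 0.32 × 0.05 × 0.15 = 0.0024
Normalizing constant = 0.00893728.
P(Newsletters | evidence) = 0.00592 / 0.00893728 ≈ 0.662.

0.662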